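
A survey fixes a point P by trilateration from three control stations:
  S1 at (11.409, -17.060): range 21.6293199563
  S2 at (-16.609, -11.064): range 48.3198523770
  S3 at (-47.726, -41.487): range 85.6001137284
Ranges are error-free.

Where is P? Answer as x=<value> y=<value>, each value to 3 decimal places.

x=31.687 y=-9.534

eq1: (x − 11.409)² + (y + 17.060)² = 21.6293199563²
eq2: (x + 16.609)² + (y + 11.064)² = 48.3198523770²
eq3: (x + 47.726)² + (y + 41.487)² = 85.6001137284²
eq3−eq2, eq3−eq1 (x²,y² cancel):
  62.234·x + 60.846·y = 1391.900069
  118.270·x + 48.854·y = 3281.818625
det = 62.234·48.854 − 60.846·118.270 = -4155.876584
x = (1391.900069·48.854 − 60.846·3281.818625) / -4155.876584 = 31.686612
y = (62.234·3281.818625 − 1391.900069·118.270) / -4155.876584 = -9.533652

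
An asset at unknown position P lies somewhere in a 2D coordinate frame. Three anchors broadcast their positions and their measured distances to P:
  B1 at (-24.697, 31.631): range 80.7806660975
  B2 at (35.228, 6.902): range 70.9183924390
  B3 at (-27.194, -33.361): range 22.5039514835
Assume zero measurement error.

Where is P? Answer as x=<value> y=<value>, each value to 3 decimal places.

x=-9.922 y=-47.787

eq1: (x + 24.697)² + (y − 31.631)² = 80.7806660975²
eq2: (x − 35.228)² + (y − 6.902)² = 70.9183924390²
eq3: (x + 27.194)² + (y + 33.361)² = 22.5039514835²
eq2−eq1, eq2−eq3 (x²,y² cancel):
  -119.850·x + 49.458·y = -1174.285247
  -124.844·x − 80.526·y = 5086.810923
det = -119.850·-80.526 − 49.458·-124.844 = 15825.575652
x = (-1174.285247·-80.526 − 49.458·5086.810923) / 15825.575652 = -9.922104
y = (-119.850·5086.810923 − -1174.285247·-124.844) / 15825.575652 = -47.786998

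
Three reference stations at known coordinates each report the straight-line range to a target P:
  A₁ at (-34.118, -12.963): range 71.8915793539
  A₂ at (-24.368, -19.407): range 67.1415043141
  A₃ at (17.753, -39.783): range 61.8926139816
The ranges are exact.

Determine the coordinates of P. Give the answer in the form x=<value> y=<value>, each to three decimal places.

x=29.225 y=21.037

eq1: (x + 34.118)² + (y + 12.963)² = 71.8915793539²
eq2: (x + 24.368)² + (y + 19.407)² = 67.1415043141²
eq3: (x − 17.753)² + (y + 39.783)² = 61.8926139816²
eq1−eq2, eq1−eq3 (x²,y² cancel):
  19.500·x − 12.888·y = 298.771360
  103.742·x − 53.640·y = 1903.482322
det = 19.500·-53.640 − -12.888·103.742 = 291.046896
x = (298.771360·-53.640 − -12.888·1903.482322) / 291.046896 = 29.225477
y = (19.500·1903.482322 − 298.771360·103.742) / 291.046896 = 21.037046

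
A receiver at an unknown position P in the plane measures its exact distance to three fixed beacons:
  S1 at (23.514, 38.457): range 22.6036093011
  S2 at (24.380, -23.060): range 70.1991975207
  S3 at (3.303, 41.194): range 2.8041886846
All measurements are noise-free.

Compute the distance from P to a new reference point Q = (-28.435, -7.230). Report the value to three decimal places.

58.681

eq1: (x − 23.514)² + (y − 38.457)² = 22.6036093011²
eq2: (x − 24.380)² + (y + 23.060)² = 70.1991975207²
eq3: (x − 3.303)² + (y − 41.194)² = 2.8041886846²
eq3−eq2, eq3−eq1 (x²,y² cancel):
  42.154·x − 128.508·y = -5501.771303
  40.422·x − 5.474·y = -179.066079
det = 42.154·-5.474 − -128.508·40.422 = 4963.799380
x = (-5501.771303·-5.474 − -128.508·-179.066079) / 4963.799380 = 1.431418
y = (42.154·-179.066079 − -5501.771303·40.422) / 4963.799380 = 43.282218
|P − Q| = √((1.431418 − -28.435)² + (43.282218 − -7.230)²) = 58.681233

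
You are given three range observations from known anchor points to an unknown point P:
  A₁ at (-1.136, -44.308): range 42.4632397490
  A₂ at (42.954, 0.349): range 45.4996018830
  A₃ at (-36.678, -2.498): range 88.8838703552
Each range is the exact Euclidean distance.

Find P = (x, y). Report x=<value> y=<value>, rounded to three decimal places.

x=41.319 y=-45.121

eq1: (x + 1.136)² + (y + 44.308)² = 42.4632397490²
eq2: (x − 42.954)² + (y − 0.349)² = 45.4996018830²
eq3: (x + 36.678)² + (y + 2.498)² = 88.8838703552²
eq1−eq2, eq1−eq3 (x²,y² cancel):
  88.180·x + 89.314·y = -386.408485
  -71.084·x + 83.620·y = -6710.189351
det = 88.180·83.620 − 89.314·-71.084 = 13722.407976
x = (-386.408485·83.620 − 89.314·-6710.189351) / 13722.407976 = 41.319452
y = (88.180·-6710.189351 − -386.408485·-71.084) / 13722.407976 = -45.121232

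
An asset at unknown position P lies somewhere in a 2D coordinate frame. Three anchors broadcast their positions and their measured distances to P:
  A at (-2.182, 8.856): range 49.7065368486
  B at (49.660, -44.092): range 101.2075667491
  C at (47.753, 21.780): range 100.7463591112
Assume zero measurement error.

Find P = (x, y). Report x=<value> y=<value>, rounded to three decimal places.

x=-46.721 y=-13.212

eq1: (x + 2.182)² + (y − 8.856)² = 49.7065368486²
eq2: (x − 49.660)² + (y + 44.092)² = 101.2075667491²
eq3: (x − 47.753)² + (y − 21.780)² = 100.7463591112²
eq2−eq3, eq2−eq1 (x²,y² cancel):
  -3.814·x + 131.744·y = -1562.359962
  -103.684·x + 105.896·y = 3445.201558
det = -3.814·105.896 − 131.744·-103.684 = 13255.857552
x = (-1562.359962·105.896 − 131.744·3445.201558) / 13255.857552 = -46.721406
y = (-3.814·3445.201558 − -1562.359962·-103.684) / 13255.857552 = -13.211648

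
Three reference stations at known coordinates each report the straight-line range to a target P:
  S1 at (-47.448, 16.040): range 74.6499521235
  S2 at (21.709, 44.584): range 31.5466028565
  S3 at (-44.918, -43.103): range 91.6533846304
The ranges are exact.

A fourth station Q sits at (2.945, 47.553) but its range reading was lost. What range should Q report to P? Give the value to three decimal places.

41.775

eq1: (x + 47.448)² + (y − 16.040)² = 74.6499521235²
eq2: (x − 21.709)² + (y − 44.584)² = 31.5466028565²
eq3: (x + 44.918)² + (y + 43.103)² = 91.6533846304²
eq2−eq3, eq2−eq1 (x²,y² cancel):
  -133.254·x − 175.374·y = -5988.673166
  -138.314·x − 57.088·y = -4527.846633
det = -133.254·-57.088 − -175.374·-138.314 = -16649.475084
x = (-5988.673166·-57.088 − -175.374·-4527.846633) / -16649.475084 = 27.159127
y = (-133.254·-4527.846633 − -5988.673166·-138.314) / -16649.475084 = 13.511757
|P − Q| = √((27.159127 − 2.945)² + (13.511757 − 47.553)²) = 41.774755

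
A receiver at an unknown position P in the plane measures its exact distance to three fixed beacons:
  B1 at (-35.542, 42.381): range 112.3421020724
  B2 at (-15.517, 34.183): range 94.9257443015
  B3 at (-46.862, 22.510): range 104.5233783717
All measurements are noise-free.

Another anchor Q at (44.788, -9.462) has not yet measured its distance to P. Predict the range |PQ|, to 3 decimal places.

43.620

eq1: (x + 35.542)² + (y − 42.381)² = 112.3421020724²
eq2: (x + 15.517)² + (y − 34.183)² = 94.9257443015²
eq3: (x + 46.862)² + (y − 22.510)² = 104.5233783717²
eq2−eq1, eq2−eq3 (x²,y² cancel):
  -40.050·x + 16.396·y = -1959.722820
  -62.690·x − 23.346·y = -620.747329
det = -40.050·-23.346 − 16.396·-62.690 = 1962.872540
x = (-1959.722820·-23.346 − 16.396·-620.747329) / 1962.872540 = 28.493680
y = (-40.050·-620.747329 − -1959.722820·-62.690) / 1962.872540 = -49.923819
|P − Q| = √((28.493680 − 44.788)² + (-49.923819 − -9.462)²) = 43.619533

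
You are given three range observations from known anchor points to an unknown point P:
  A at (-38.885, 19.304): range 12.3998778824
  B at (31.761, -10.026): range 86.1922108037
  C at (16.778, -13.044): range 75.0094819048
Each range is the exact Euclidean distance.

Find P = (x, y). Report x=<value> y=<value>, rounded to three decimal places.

x=-44.342 y=30.438

eq1: (x + 38.885)² + (y − 19.304)² = 12.3998778824²
eq2: (x − 31.761)² + (y + 10.026)² = 86.1922108037²
eq3: (x − 16.778)² + (y + 13.044)² = 75.0094819048²
eq1−eq2, eq1−eq3 (x²,y² cancel):
  141.292·x − 58.660·y = -8050.746076
  111.326·x − 64.696·y = -6905.705825
det = 141.292·-64.696 − -58.660·111.326 = -2610.644072
x = (-8050.746076·-64.696 − -58.660·-6905.705825) / -2610.644072 = -44.342454
y = (141.292·-6905.705825 − -8050.746076·111.326) / -2610.644072 = 30.438324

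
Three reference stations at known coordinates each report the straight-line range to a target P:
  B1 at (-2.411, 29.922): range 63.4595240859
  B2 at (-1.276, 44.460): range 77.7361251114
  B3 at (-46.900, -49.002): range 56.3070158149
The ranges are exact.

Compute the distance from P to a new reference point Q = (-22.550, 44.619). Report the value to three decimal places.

82.908

eq1: (x + 2.411)² + (y − 29.922)² = 63.4595240859²
eq2: (x + 1.276)² + (y − 44.460)² = 77.7361251114²
eq3: (x + 46.900)² + (y + 49.002)² = 56.3070158149²
eq1−eq3, eq1−eq2 (x²,y² cancel):
  -88.978·x − 157.848·y = 4556.298166
  2.270·x + 29.076·y = -938.613179
det = -88.978·29.076 − -157.848·2.270 = -2228.809368
x = (4556.298166·29.076 − -157.848·-938.613179) / -2228.809368 = 7.034827
y = (-88.978·-938.613179 − 4556.298166·2.270) / -2228.809368 = -32.830590
|P − Q| = √((7.034827 − -22.550)² + (-32.830590 − 44.619)²) = 82.907786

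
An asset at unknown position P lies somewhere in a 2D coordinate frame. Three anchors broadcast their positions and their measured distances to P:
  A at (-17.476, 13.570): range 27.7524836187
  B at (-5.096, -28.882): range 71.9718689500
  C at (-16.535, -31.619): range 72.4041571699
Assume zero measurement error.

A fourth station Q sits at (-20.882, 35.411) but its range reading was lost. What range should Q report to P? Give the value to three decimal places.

eq1: (x + 17.476)² + (y − 13.570)² = 27.7524836187²
eq2: (x + 5.096)² + (y + 28.882)² = 71.9718689500²
eq3: (x + 16.535)² + (y + 31.619)² = 72.4041571699²
eq3−eq1, eq3−eq2 (x²,y² cancel):
  -1.882·x + 90.378·y = 3688.549718
  22.878·x + 5.474·y = -350.616191
det = -1.882·5.474 − 90.378·22.878 = -2077.969952
x = (3688.549718·5.474 − 90.378·-350.616191) / -2077.969952 = -24.966247
y = (-1.882·-350.616191 − 3688.549718·22.878) / -2077.969952 = 40.292585
|P − Q| = √((-24.966247 − -20.882)² + (40.292585 − 35.411)²) = 6.364821

6.365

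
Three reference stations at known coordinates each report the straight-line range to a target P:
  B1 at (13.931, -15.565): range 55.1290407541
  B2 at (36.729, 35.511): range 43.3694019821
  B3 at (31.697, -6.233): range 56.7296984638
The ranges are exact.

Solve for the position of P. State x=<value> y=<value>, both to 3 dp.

x=-6.640 y=35.582

eq1: (x − 13.931)² + (y + 15.565)² = 55.1290407541²
eq2: (x − 36.729)² + (y − 35.511)² = 43.3694019821²
eq3: (x − 31.697)² + (y + 6.233)² = 56.7296984638²
eq2−eq3, eq2−eq1 (x²,y² cancel):
  -10.064·x − 83.488·y = -2903.854124
  -45.596·x − 102.152·y = -3332.014682
det = -10.064·-102.152 − -83.488·-45.596 = -2778.661120
x = (-2903.854124·-102.152 − -83.488·-3332.014682) / -2778.661120 = -6.640344
y = (-10.064·-3332.014682 − -2903.854124·-45.596) / -2778.661120 = 35.582150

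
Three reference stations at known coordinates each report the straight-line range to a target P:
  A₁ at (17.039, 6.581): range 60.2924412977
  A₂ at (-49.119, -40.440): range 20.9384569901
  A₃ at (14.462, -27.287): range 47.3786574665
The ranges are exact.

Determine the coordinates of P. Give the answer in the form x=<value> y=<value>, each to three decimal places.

eq1: (x − 17.039)² + (y − 6.581)² = 60.2924412977²
eq2: (x + 49.119)² + (y + 40.440)² = 20.9384569901²
eq3: (x − 14.462)² + (y + 27.287)² = 47.3786574665²
eq2−eq3, eq2−eq1 (x²,y² cancel):
  127.162·x + 26.306·y = -4900.658150
  132.316·x + 94.042·y = -6911.192176
det = 127.162·94.042 − 26.306·132.316 = 8477.864108
x = (-4900.658150·94.042 − 26.306·-6911.192176) / 8477.864108 = -32.916530
y = (127.162·-6911.192176 − -4900.658150·132.316) / 8477.864108 = -27.177309

x=-32.917 y=-27.177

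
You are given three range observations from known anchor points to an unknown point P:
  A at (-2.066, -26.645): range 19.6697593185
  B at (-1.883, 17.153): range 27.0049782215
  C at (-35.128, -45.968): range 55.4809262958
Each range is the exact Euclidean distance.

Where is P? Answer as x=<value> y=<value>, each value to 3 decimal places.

eq1: (x + 2.066)² + (y + 26.645)² = 19.6697593185²
eq2: (x + 1.883)² + (y − 17.153)² = 27.0049782215²
eq3: (x + 35.128)² + (y + 45.968)² = 55.4809262958²
eq3−eq1, eq3−eq2 (x²,y² cancel):
  66.124·x + 38.646·y = 58.424724
  66.490·x + 126.242·y = -700.397976
det = 66.124·126.242 − 38.646·66.490 = 5778.053468
x = (58.424724·126.242 − 38.646·-700.397976) / 5778.053468 = 5.961045
y = (66.124·-700.397976 − 58.424724·66.490) / 5778.053468 = -8.687662

x=5.961 y=-8.688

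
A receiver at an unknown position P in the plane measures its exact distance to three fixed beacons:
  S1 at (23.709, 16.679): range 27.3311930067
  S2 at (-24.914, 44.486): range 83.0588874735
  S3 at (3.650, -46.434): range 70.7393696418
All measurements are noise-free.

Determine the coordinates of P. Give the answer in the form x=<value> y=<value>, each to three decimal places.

eq1: (x − 23.709)² + (y − 16.679)² = 27.3311930067²
eq2: (x + 24.914)² + (y − 44.486)² = 83.0588874735²
eq3: (x − 3.650)² + (y + 46.434)² = 70.7393696418²
eq3−eq1, eq3−eq2 (x²,y² cancel):
  40.118·x + 126.226·y = 2927.931172
  -57.128·x + 181.840·y = -1464.447635
det = 40.118·181.840 − 126.226·-57.128 = 14506.096048
x = (2927.931172·181.840 − 126.226·-1464.447635) / 14506.096048 = 49.445858
y = (40.118·-1464.447635 − 2927.931172·-57.128) / 14506.096048 = 7.480727

x=49.446 y=7.481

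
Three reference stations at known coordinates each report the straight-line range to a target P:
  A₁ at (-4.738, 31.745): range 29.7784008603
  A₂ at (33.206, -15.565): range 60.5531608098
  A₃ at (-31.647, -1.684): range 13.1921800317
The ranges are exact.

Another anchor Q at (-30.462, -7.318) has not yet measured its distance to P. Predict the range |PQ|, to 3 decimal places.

17.147

eq1: (x + 4.738)² + (y − 31.745)² = 29.7784008603²
eq2: (x − 33.206)² + (y + 15.565)² = 60.5531608098²
eq3: (x + 31.647)² + (y + 1.684)² = 13.1921800317²
eq3−eq2, eq3−eq1 (x²,y² cancel):
  129.706·x − 27.762·y = -3152.112474
  53.818·x + 66.858·y = -686.894340
det = 129.706·66.858 − -27.762·53.818 = 10165.979064
x = (-3152.112474·66.858 − -27.762·-686.894340) / 10165.979064 = -22.606135
y = (129.706·-686.894340 − -3152.112474·53.818) / 10165.979064 = 7.923100
|P − Q| = √((-22.606135 − -30.462)² + (7.923100 − -7.318)²) = 17.146596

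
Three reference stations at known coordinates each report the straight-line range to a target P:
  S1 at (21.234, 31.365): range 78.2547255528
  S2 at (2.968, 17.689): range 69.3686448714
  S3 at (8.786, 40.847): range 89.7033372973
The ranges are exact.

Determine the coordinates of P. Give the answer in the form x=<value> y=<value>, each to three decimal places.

eq1: (x − 21.234)² + (y − 31.365)² = 78.2547255528²
eq2: (x − 2.968)² + (y − 17.689)² = 69.3686448714²
eq3: (x − 8.786)² + (y − 40.847)² = 89.7033372973²
eq3−eq2, eq3−eq1 (x²,y² cancel):
  -11.636·x − 46.316·y = 1810.718371
  24.896·x − 18.964·y = 1611.861427
det = -11.636·-18.964 − -46.316·24.896 = 1373.748240
x = (1810.718371·-18.964 − -46.316·1611.861427) / 1373.748240 = 29.347816
y = (-11.636·1611.861427 − 1810.718371·24.896) / 1373.748240 = -46.467950

x=29.348 y=-46.468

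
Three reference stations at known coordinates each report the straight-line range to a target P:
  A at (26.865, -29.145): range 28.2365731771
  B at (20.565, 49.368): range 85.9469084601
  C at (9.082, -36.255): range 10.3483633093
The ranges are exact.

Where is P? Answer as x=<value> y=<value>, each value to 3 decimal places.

eq1: (x − 26.865)² + (y + 29.145)² = 28.2365731771²
eq2: (x − 20.565)² + (y − 49.368)² = 85.9469084601²
eq3: (x − 9.082)² + (y + 36.255)² = 10.3483633093²
eq2−eq1, eq2−eq3 (x²,y² cancel):
  12.600·x − 157.026·y = 5300.607610
  -22.966·x − 171.246·y = 5816.571551
det = 12.600·-171.246 − -157.026·-22.966 = -5763.958716
x = (5300.607610·-171.246 − -157.026·5816.571551) / -5763.958716 = -0.979381
y = (12.600·5816.571551 − 5300.607610·-22.966) / -5763.958716 = -33.834829

x=-0.979 y=-33.835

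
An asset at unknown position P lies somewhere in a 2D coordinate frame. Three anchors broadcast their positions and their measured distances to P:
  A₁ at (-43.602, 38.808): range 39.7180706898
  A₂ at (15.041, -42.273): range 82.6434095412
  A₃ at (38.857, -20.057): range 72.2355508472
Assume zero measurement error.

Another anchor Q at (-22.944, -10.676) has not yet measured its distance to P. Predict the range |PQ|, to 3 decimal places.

eq1: (x + 43.602)² + (y − 38.808)² = 39.7180706898²
eq2: (x − 15.041)² + (y + 42.273)² = 82.6434095412²
eq3: (x − 38.857)² + (y + 20.057)² = 72.2355508472²
eq1−eq3, eq1−eq2 (x²,y² cancel):
  164.918·x − 117.730·y = -5135.495237
  117.286·x − 162.162·y = -6646.365059
det = 164.918·-162.162 − -117.730·117.286 = -12935.351936
x = (-5135.495237·-162.162 − -117.730·-6646.365059) / -12935.351936 = -3.889003
y = (164.918·-6646.365059 − -5135.495237·117.286) / -12935.351936 = 38.173182
|P − Q| = √((-3.889003 − -22.944)² + (38.173182 − -10.676)²) = 52.434106

52.434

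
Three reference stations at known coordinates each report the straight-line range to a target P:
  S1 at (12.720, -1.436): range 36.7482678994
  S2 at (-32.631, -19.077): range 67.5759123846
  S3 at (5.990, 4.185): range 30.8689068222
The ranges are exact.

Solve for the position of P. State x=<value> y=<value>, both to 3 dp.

eq1: (x − 12.720)² + (y + 1.436)² = 36.7482678994²
eq2: (x + 32.631)² + (y + 19.077)² = 67.5759123846²
eq3: (x − 5.990)² + (y − 4.185)² = 30.8689068222²
eq3−eq1, eq3−eq2 (x²,y² cancel):
  13.460·x − 11.242·y = -287.079614
  -77.242·x − 46.524·y = -2238.294761
det = 13.460·-46.524 − -11.242·-77.242 = -1494.567604
x = (-287.079614·-46.524 − -11.242·-2238.294761) / -1494.567604 = 7.899822
y = (13.460·-2238.294761 − -287.079614·-77.242) / -1494.567604 = 34.994771

x=7.900 y=34.995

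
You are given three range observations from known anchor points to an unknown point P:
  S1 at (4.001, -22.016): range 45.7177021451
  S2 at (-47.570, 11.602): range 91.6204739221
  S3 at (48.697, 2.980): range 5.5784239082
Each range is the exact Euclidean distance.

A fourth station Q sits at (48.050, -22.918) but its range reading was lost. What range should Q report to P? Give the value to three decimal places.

24.452

eq1: (x − 4.001)² + (y + 22.016)² = 45.7177021451²
eq2: (x + 47.570)² + (y − 11.602)² = 91.6204739221²
eq3: (x − 48.697)² + (y − 2.980)² = 5.5784239082²
eq2−eq1, eq2−eq3 (x²,y² cancel):
  103.142·x − 67.236·y = 4407.403905
  192.534·x − 17.244·y = 8345.959333
det = 103.142·-17.244 − -67.236·192.534 = 11166.635376
x = (4407.403905·-17.244 − -67.236·8345.959333) / 11166.635376 = 43.446180
y = (103.142·8345.959333 − 4407.403905·192.534) / 11166.635376 = 1.096466
|P − Q| = √((43.446180 − 48.050)² + (1.096466 − -22.918)²) = 24.451784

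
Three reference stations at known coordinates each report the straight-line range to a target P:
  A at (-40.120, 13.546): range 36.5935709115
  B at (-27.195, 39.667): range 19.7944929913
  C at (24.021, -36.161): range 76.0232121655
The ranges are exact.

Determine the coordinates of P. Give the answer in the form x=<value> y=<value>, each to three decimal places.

eq1: (x + 40.120)² + (y − 13.546)² = 36.5935709115²
eq2: (x + 27.195)² + (y − 39.667)² = 19.7944929913²
eq3: (x − 24.021)² + (y + 36.161)² = 76.0232121655²
eq3−eq2, eq3−eq1 (x²,y² cancel):
  -102.432·x + 151.656·y = 5816.119387
  -128.282·x + 99.414·y = 4348.921510
det = -102.432·99.414 − 151.656·-128.282 = 9271.560144
x = (5816.119387·99.414 − 151.656·4348.921510) / 9271.560144 = -8.772671
y = (-102.432·4348.921510 − 5816.119387·-128.282) / 9271.560144 = 32.425470

x=-8.773 y=32.425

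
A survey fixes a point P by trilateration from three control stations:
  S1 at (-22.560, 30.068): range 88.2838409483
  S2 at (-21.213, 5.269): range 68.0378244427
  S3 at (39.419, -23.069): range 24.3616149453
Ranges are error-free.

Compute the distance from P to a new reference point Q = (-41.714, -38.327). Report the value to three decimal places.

68.110

eq1: (x + 22.560)² + (y − 30.068)² = 88.2838409483²
eq2: (x + 21.213)² + (y − 5.269)² = 68.0378244427²
eq3: (x − 39.419)² + (y + 23.069)² = 24.3616149453²
eq3−eq1, eq3−eq2 (x²,y² cancel):
  -123.958·x + 106.274·y = -7873.546388
  -121.264·x + 56.676·y = -5643.939864
det = -123.958·56.676 − 106.274·-121.264 = 5861.766728
x = (-7873.546388·56.676 − 106.274·-5643.939864) / 5861.766728 = 26.197383
y = (-123.958·-5643.939864 − -7873.546388·-121.264) / 5861.766728 = -43.530601
|P − Q| = √((26.197383 − -41.714)² + (-43.530601 − -38.327)²) = 68.110450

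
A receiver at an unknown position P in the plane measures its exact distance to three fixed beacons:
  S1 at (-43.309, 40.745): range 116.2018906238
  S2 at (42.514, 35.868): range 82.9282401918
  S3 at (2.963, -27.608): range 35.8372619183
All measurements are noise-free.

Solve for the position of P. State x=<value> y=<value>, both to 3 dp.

x=33.382 y=-46.556

eq1: (x + 43.309)² + (y − 40.745)² = 116.2018906238²
eq2: (x − 42.514)² + (y − 35.868)² = 82.9282401918²
eq3: (x − 2.963)² + (y + 27.608)² = 35.8372619183²
eq1−eq2, eq1−eq3 (x²,y² cancel):
  171.646·x − 9.754·y = 6183.915477
  92.544·x − 136.706·y = 9453.726570
det = 171.646·-136.706 − -9.754·92.544 = -22562.363900
x = (6183.915477·-136.706 − -9.754·9453.726570) / -22562.363900 = 33.381551
y = (171.646·9453.726570 − 6183.915477·92.544) / -22562.363900 = -46.555852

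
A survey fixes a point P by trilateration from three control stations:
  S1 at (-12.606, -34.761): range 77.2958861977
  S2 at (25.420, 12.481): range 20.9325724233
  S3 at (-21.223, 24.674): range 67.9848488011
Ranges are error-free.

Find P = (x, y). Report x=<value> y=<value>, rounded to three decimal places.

x=46.137 y=15.478

eq1: (x + 12.606)² + (y + 34.761)² = 77.2958861977²
eq2: (x − 25.420)² + (y − 12.481)² = 20.9325724233²
eq3: (x + 21.223)² + (y − 24.674)² = 67.9848488011²
eq3−eq1, eq3−eq2 (x²,y² cancel):
  17.234·x − 118.870·y = -1044.698005
  93.286·x − 24.386·y = 3926.496834
det = 17.234·-24.386 − -118.870·93.286 = 10668.638496
x = (-1044.698005·-24.386 − -118.870·3926.496834) / 10668.638496 = 46.136973
y = (17.234·3926.496834 − -1044.698005·93.286) / 10668.638496 = 15.477602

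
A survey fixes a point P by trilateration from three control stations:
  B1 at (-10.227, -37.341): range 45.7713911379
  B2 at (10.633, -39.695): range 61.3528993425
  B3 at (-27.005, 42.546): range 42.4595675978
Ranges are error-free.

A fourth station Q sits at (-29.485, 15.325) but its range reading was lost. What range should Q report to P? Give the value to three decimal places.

15.559

eq1: (x + 10.227)² + (y + 37.341)² = 45.7713911379²
eq2: (x − 10.633)² + (y + 39.695)² = 61.3528993425²
eq3: (x + 27.005)² + (y − 42.546)² = 42.4595675978²
eq3−eq1, eq3−eq2 (x²,y² cancel):
  33.556·x − 159.774·y = -1332.695697
  75.276·x − 164.482·y = -2812.041804
det = 33.556·-164.482 − -159.774·75.276 = 6507.789632
x = (-1332.695697·-164.482 − -159.774·-2812.041804) / 6507.789632 = -35.355586
y = (33.556·-2812.041804 − -1332.695697·75.276) / 6507.789632 = 0.915691
|P − Q| = √((-35.355586 − -29.485)² + (0.915691 − 15.325)²) = 15.559304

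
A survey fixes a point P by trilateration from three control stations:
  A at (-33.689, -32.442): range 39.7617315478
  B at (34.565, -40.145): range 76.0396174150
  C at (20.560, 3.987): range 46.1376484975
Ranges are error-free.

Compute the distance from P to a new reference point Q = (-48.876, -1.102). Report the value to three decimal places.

24.561

eq1: (x + 33.689)² + (y + 32.442)² = 39.7617315478²
eq2: (x − 34.565)² + (y + 40.145)² = 76.0396174150²
eq3: (x − 20.560)² + (y − 3.987)² = 46.1376484975²
eq2−eq3, eq2−eq1 (x²,y² cancel):
  -28.010·x + 88.264·y = 1285.590327
  -136.508·x + 15.406·y = 3582.099956
det = -28.010·15.406 − 88.264·-136.508 = 11617.220052
x = (1285.590327·15.406 − 88.264·3582.099956) / 11617.220052 = -25.510808
y = (-28.010·3582.099956 − 1285.590327·-136.508) / 11617.220052 = 6.469598
|P − Q| = √((-25.510808 − -48.876)² + (6.469598 − -1.102)²) = 24.561378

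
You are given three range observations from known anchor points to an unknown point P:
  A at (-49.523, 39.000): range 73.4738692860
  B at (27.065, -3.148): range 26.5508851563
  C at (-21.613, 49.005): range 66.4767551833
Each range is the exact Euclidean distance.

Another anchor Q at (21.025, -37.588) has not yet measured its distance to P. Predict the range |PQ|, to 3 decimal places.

30.858

eq1: (x + 49.523)² + (y − 39.000)² = 73.4738692860²
eq2: (x − 27.065)² + (y + 3.148)² = 26.5508851563²
eq3: (x + 21.613)² + (y − 49.005)² = 66.4767551833²
eq1−eq2, eq1−eq3 (x²,y² cancel):
  153.176·x − 84.296·y = 1462.356565
  55.820·x + 20.010·y = -125.665247
det = 153.176·20.010 − -84.296·55.820 = 7770.454480
x = (1462.356565·20.010 − -84.296·-125.665247) / 7770.454480 = 2.402521
y = (153.176·-125.665247 − 1462.356565·55.820) / 7770.454480 = -12.982206
|P − Q| = √((2.402521 − 21.025)² + (-12.982206 − -37.588)²) = 30.858416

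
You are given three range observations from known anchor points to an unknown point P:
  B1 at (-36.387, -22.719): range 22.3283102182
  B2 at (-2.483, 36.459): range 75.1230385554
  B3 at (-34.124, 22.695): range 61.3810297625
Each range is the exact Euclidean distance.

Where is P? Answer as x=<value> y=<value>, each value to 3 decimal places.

x=-19.067 y=-36.811

eq1: (x + 36.387)² + (y + 22.719)² = 22.3283102182²
eq2: (x + 2.483)² + (y − 36.459)² = 75.1230385554²
eq3: (x + 34.124)² + (y − 22.695)² = 61.3810297625²
eq1−eq2, eq1−eq3 (x²,y² cancel):
  67.808·x + 118.356·y = -5649.660245
  4.526·x + 90.828·y = -3429.733706
det = 67.808·90.828 − 118.356·4.526 = 5623.185768
x = (-5649.660245·90.828 − 118.356·-3429.733706) / 5623.185768 = -19.067088
y = (67.808·-3429.733706 − -5649.660245·4.526) / 5623.185768 = -36.810632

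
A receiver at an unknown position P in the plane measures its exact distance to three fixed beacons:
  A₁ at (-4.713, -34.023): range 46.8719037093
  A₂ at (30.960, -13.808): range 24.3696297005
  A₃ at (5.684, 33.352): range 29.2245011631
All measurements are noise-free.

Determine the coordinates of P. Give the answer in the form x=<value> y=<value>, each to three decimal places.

eq1: (x + 4.713)² + (y + 34.023)² = 46.8719037093²
eq2: (x − 30.960)² + (y + 13.808)² = 24.3696297005²
eq3: (x − 5.684)² + (y − 33.352)² = 29.2245011631²
eq2−eq1, eq2−eq3 (x²,y² cancel):
  -71.346·x − 40.430·y = -1572.502072
  -50.552·x + 94.320·y = -264.711320
det = -71.346·94.320 − -40.430·-50.552 = -8773.172080
x = (-1572.502072·94.320 − -40.430·-264.711320) / -8773.172080 = 18.125790
y = (-71.346·-264.711320 − -1572.502072·-50.552) / -8773.172080 = 6.908223

x=18.126 y=6.908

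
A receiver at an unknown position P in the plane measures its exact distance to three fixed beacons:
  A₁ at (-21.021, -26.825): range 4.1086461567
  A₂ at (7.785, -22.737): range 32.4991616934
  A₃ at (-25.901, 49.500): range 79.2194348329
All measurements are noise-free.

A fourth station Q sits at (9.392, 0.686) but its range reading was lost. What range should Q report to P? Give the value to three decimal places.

eq1: (x + 21.021)² + (y + 26.825)² = 4.1086461567²
eq2: (x − 7.785)² + (y + 22.737)² = 32.4991616934²
eq3: (x + 25.901)² + (y − 49.500)² = 79.2194348329²
eq1−eq2, eq1−eq3 (x²,y² cancel):
  57.612·x + 8.176·y = -1623.200210
  -9.760·x + 152.650·y = -4299.189147
det = 57.612·152.650 − 8.176·-9.760 = 8874.269560
x = (-1623.200210·152.650 − 8.176·-4299.189147) / 8874.269560 = -23.960433
y = (57.612·-4299.189147 − -1623.200210·-9.760) / 8874.269560 = -29.695663
|P − Q| = √((-23.960433 − 9.392)² + (-29.695663 − 0.686)²) = 45.115743

45.116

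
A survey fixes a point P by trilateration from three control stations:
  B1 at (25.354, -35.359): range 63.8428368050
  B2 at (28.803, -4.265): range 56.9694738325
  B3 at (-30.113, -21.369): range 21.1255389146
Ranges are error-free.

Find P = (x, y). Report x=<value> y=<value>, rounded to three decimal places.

x=-28.032 y=-0.346

eq1: (x − 25.354)² + (y + 35.359)² = 63.8428368050²
eq2: (x − 28.803)² + (y + 4.265)² = 56.9694738325²
eq3: (x + 30.113)² + (y + 21.369)² = 21.1255389146²
eq2−eq3, eq2−eq1 (x²,y² cancel):
  -117.832·x − 34.208·y = 3314.856450
  -6.898·x − 62.188·y = 214.894300
det = -117.832·-62.188 − -34.208·-6.898 = 7091.769632
x = (3314.856450·-62.188 − -34.208·214.894300) / 7091.769632 = -28.031535
y = (-117.832·214.894300 − 3314.856450·-6.898) / 7091.769632 = -0.346253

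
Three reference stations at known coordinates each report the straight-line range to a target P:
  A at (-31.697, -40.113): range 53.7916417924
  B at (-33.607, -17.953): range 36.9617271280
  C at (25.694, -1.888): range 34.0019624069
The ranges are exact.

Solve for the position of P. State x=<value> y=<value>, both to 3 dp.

x=-6.944 y=7.645

eq1: (x + 31.697)² + (y + 40.113)² = 53.7916417924²
eq2: (x + 33.607)² + (y + 17.953)² = 36.9617271280²
eq3: (x − 25.694)² + (y + 1.888)² = 34.0019624069²
eq2−eq3, eq2−eq1 (x²,y² cancel):
  118.602·x + 32.130·y = -577.958653
  3.820·x − 44.320·y = -365.359534
det = 118.602·-44.320 − 32.130·3.820 = -5379.177240
x = (-577.958653·-44.320 − 32.130·-365.359534) / -5379.177240 = -6.944209
y = (118.602·-365.359534 − -577.958653·3.820) / -5379.177240 = 7.645141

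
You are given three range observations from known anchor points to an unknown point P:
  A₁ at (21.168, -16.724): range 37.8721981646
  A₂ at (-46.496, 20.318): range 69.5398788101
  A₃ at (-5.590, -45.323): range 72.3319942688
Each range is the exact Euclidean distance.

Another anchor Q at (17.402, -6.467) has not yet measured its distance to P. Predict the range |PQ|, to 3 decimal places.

28.139

eq1: (x − 21.168)² + (y + 16.724)² = 37.8721981646²
eq2: (x + 46.496)² + (y − 20.318)² = 69.5398788101²
eq3: (x + 5.590)² + (y + 45.323)² = 72.3319942688²
eq1−eq3, eq1−eq2 (x²,y² cancel):
  -53.516·x − 57.198·y = -2439.967972
  -135.328·x + 74.084·y = -1554.568611
det = -53.516·74.084 − -57.198·-135.328 = -11705.170288
x = (-2439.967972·74.084 − -57.198·-1554.568611) / -11705.170288 = 23.039460
y = (-53.516·-1554.568611 − -2439.967972·-135.328) / -11705.170288 = 21.101931
|P − Q| = √((23.039460 − 17.402)² + (21.101931 − -6.467)²) = 28.139419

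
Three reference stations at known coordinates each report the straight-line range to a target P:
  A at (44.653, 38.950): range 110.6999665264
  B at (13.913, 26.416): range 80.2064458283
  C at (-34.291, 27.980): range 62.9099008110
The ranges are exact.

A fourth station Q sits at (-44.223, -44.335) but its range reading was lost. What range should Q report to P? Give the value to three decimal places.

eq1: (x − 44.653)² + (y − 38.950)² = 110.6999665264²
eq2: (x − 13.913)² + (y − 26.416)² = 80.2064458283²
eq3: (x + 34.291)² + (y − 27.980)² = 62.9099008110²
eq3−eq1, eq3−eq2 (x²,y² cancel):
  157.888·x + 21.940·y = -6744.587141
  96.408·x − 3.128·y = -3542.794788
det = 157.888·-3.128 − 21.940·96.408 = -2609.065184
x = (-6744.587141·-3.128 − 21.940·-3542.794788) / -2609.065184 = -37.877929
y = (157.888·-3542.794788 − -6744.587141·96.408) / -2609.065184 = -34.827560
|P − Q| = √((-37.877929 − -44.223)² + (-34.827560 − -44.335)²) = 11.430282

11.430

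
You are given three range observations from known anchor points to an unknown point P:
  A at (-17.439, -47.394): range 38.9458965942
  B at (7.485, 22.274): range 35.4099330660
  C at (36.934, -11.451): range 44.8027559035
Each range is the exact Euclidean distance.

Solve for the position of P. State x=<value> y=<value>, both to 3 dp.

eq1: (x + 17.439)² + (y + 47.394)² = 38.9458965942²
eq2: (x − 7.485)² + (y − 22.274)² = 35.4099330660²
eq3: (x − 36.934)² + (y + 11.451)² = 44.8027559035²
eq3−eq2, eq3−eq1 (x²,y² cancel):
  -58.898·x + 67.450·y = -189.665879
  -108.746·x − 71.886·y = 1545.568275
det = -58.898·-71.886 − 67.450·-108.746 = 11568.859328
x = (-189.665879·-71.886 − 67.450·1545.568275) / 11568.859328 = -7.832601
y = (-58.898·1545.568275 − -189.665879·-108.746) / 11568.859328 = -9.651452

x=-7.833 y=-9.651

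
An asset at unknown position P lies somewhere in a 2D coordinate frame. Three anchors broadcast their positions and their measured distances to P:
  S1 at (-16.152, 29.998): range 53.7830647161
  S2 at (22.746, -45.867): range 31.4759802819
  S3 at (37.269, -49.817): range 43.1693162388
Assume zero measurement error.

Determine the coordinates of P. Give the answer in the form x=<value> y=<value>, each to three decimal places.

eq1: (x + 16.152)² + (y − 29.998)² = 53.7830647161²
eq2: (x − 22.746)² + (y + 45.867)² = 31.4759802819²
eq3: (x − 37.269)² + (y + 49.817)² = 43.1693162388²
eq1−eq3, eq1−eq2 (x²,y² cancel):
  106.842·x − 159.630·y = 3738.972928
  77.796·x − 151.730·y = 3362.275813
det = 106.842·-151.730 − -159.630·77.796 = -3792.561180
x = (3738.972928·-151.730 − -159.630·3362.275813) / -3792.561180 = 8.066917
y = (106.842·3362.275813 − 3738.972928·77.796) / -3792.561180 = -18.023476

x=8.067 y=-18.023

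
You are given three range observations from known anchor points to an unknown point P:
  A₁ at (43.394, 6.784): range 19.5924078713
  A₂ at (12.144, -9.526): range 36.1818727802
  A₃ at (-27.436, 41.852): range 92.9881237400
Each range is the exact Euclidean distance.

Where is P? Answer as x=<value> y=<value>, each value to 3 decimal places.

x=48.227 y=-12.203

eq1: (x − 43.394)² + (y − 6.784)² = 19.5924078713²
eq2: (x − 12.144)² + (y + 9.526)² = 36.1818727802²
eq3: (x + 27.436)² + (y − 41.852)² = 92.9881237400²
eq1−eq2, eq1−eq3 (x²,y² cancel):
  -62.500·x − 32.620·y = -2616.105952
  -141.660·x + 70.136·y = -7687.666602
det = -62.500·70.136 − -32.620·-141.660 = -9004.449200
x = (-2616.105952·70.136 − -32.620·-7687.666602) / -9004.449200 = 48.226702
y = (-62.500·-7687.666602 − -2616.105952·-141.660) / -9004.449200 = -12.203033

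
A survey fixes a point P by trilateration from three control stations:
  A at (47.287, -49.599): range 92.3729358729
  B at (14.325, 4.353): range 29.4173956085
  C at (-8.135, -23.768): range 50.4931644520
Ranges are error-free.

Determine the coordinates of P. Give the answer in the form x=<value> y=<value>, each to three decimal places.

eq1: (x − 47.287)² + (y + 49.599)² = 92.3729358729²
eq2: (x − 14.325)² + (y − 4.353)² = 29.4173956085²
eq3: (x + 8.135)² + (y + 23.768)² = 50.4931644520²
eq3−eq2, eq3−eq1 (x²,y² cancel):
  44.920·x + 56.242·y = 1277.234677
  110.844·x − 51.662·y = -1918.174504
det = 44.920·-51.662 − 56.242·110.844 = -8554.745288
x = (1277.234677·-51.662 − 56.242·-1918.174504) / -8554.745288 = -4.897571
y = (44.920·-1918.174504 − 1277.234677·110.844) / -8554.745288 = 26.621272

x=-4.898 y=26.621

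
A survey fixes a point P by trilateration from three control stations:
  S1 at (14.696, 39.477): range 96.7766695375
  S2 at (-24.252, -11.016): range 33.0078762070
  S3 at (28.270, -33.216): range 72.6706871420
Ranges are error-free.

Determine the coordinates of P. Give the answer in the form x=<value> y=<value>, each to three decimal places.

eq1: (x − 14.696)² + (y − 39.477)² = 96.7766695375²
eq2: (x + 24.252)² + (y + 11.016)² = 33.0078762070²
eq3: (x − 28.270)² + (y + 33.216)² = 72.6706871420²
eq1−eq3, eq1−eq2 (x²,y² cancel):
  27.148·x − 145.386·y = 4212.784608
  -77.896·x − 100.986·y = 7211.309690
det = 27.148·-100.986 − -145.386·-77.896 = -14066.555784
x = (4212.784608·-100.986 − -145.386·7211.309690) / -14066.555784 = -44.288823
y = (27.148·7211.309690 − 4212.784608·-77.896) / -14066.555784 = -37.246623

x=-44.289 y=-37.247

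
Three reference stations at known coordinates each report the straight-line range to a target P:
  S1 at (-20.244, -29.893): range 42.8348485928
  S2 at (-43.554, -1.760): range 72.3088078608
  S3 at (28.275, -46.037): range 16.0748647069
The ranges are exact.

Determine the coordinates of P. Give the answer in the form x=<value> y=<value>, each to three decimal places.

x=22.576 y=-31.006

eq1: (x + 20.244)² + (y + 29.893)² = 42.8348485928²
eq2: (x + 43.554)² + (y + 1.760)² = 72.3088078608²
eq3: (x − 28.275)² + (y + 46.037)² = 16.0748647069²
eq3−eq2, eq3−eq1 (x²,y² cancel):
  -143.658·x + 88.554·y = -5988.994897
  -97.038·x + 32.288·y = -3191.892988
det = -143.658·32.288 − 88.554·-97.038 = 3954.673548
x = (-5988.994897·32.288 − 88.554·-3191.892988) / 3954.673548 = 22.576383
y = (-143.658·-3191.892988 − -5988.994897·-97.038) / 3954.673548 = -31.006130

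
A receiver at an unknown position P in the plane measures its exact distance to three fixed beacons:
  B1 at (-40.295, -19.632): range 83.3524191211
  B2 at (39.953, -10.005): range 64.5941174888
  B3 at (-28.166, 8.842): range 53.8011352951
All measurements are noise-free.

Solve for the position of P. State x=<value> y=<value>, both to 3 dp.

eq1: (x + 40.295)² + (y + 19.632)² = 83.3524191211²
eq2: (x − 39.953)² + (y + 10.005)² = 64.5941174888²
eq3: (x + 28.166)² + (y − 8.842)² = 53.8011352951²
eq3−eq2, eq3−eq1 (x²,y² cancel):
  136.238·x − 37.694·y = -453.000141
  -24.258·x − 56.948·y = -2915.465685
det = 136.238·-56.948 − -37.694·-24.258 = -8672.862676
x = (-453.000141·-56.948 − -37.694·-2915.465685) / -8672.862676 = 9.696696
y = (136.238·-2915.465685 − -453.000141·-24.258) / -8672.862676 = 47.064747

x=9.697 y=47.065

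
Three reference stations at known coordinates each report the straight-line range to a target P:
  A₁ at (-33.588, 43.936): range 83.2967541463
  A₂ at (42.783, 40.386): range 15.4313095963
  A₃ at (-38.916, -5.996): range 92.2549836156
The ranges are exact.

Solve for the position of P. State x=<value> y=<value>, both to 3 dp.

eq1: (x + 33.588)² + (y − 43.936)² = 83.2967541463²
eq2: (x − 42.783)² + (y − 40.386)² = 15.4313095963²
eq3: (x + 38.916)² + (y + 5.996)² = 92.2549836156²
eq1−eq2, eq1−eq3 (x²,y² cancel):
  152.742·x − 7.100·y = 7103.112180
  -10.656·x − 99.864·y = -3080.751519
det = 152.742·-99.864 − -7.100·-10.656 = -15329.084688
x = (7103.112180·-99.864 − -7.100·-3080.751519) / -15329.084688 = 47.701382
y = (152.742·-3080.751519 − 7103.112180·-10.656) / -15329.084688 = 25.759489

x=47.701 y=25.759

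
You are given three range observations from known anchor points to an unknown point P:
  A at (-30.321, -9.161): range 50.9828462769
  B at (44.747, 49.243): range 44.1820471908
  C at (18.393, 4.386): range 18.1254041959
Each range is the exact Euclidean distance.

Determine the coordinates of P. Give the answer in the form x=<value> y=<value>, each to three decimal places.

x=10.873 y=20.878

eq1: (x + 30.321)² + (y + 9.161)² = 50.9828462769²
eq2: (x − 44.747)² + (y − 49.243)² = 44.1820471908²
eq3: (x − 18.393)² + (y − 4.386)² = 18.1254041959²
eq3−eq2, eq3−eq1 (x²,y² cancel):
  52.708·x + 89.714·y = 2446.104596
  -97.428·x − 27.094·y = -1624.972820
det = 52.708·-27.094 − 89.714·-97.428 = 7312.585040
x = (2446.104596·-27.094 − 89.714·-1624.972820) / 7312.585040 = 10.872770
y = (52.708·-1624.972820 − 2446.104596·-97.428) / 7312.585040 = 20.877707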